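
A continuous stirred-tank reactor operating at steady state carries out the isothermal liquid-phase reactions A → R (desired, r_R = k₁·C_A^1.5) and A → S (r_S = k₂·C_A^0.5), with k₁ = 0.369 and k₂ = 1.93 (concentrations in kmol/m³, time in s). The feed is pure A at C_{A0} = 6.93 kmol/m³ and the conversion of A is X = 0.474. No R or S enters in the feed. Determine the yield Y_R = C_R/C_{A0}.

0.195

Exit C_A = C_{A0}(1−X) = 6.93×0.526 = 3.645 kmol/m³.
A CSTR operates uniformly at the exit composition, giving r_R = 2.568 and r_S = 3.685 (each k·C_A^n at C_A = 3.645).
Fraction of consumed A going to R: r_R/(r_R+r_S) = 0.4107.
C_R = 0.4107·C_{A0}·X = 0.4107×6.93×0.474 = 1.35 kmol/m³; Y_R = C_R/C_{A0} = 0.195.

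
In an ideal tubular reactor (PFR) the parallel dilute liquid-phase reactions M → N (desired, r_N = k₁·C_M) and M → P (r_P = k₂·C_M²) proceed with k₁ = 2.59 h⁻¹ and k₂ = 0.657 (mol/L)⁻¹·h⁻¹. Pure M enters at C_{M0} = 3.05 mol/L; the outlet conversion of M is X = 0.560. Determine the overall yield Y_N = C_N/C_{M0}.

0.362

C_M = C_{M0}(1−X) = 1.342 mol/L.
Along a PFR/batch, dC_N/dC_M = −r_N/(r_N+r_P) = −k₁/(k₁+k₂·C_M).
Integrating from C_{M0} to C_M: C_N = (2.59/0.657)·ln[(2.59+0.657·3.05)/(2.59+0.657·1.34)] = 3.942·ln(4.594/3.472) = 1.104 mol/L.
Y_N = C_N/C_{M0} = 1.104/3.05 = 0.362.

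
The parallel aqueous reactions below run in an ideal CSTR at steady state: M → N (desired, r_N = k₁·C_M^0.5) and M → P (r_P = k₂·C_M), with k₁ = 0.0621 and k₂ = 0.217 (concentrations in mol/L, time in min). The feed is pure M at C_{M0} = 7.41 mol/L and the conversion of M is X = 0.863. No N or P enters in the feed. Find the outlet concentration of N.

1.41 mol/L

Exit C_M = C_{M0}(1−X) = 7.41×0.137 = 1.015 mol/L.
A CSTR operates uniformly at the exit composition, giving r_N = 0.06257 and r_P = 0.2203 (each k·C_M^n at C_M = 1.015).
Fraction of consumed M going to N: r_N/(r_N+r_P) = 0.2212.
C_N = 0.2212·C_{M0}·X = 0.2212×7.41×0.863 = 1.41 mol/L.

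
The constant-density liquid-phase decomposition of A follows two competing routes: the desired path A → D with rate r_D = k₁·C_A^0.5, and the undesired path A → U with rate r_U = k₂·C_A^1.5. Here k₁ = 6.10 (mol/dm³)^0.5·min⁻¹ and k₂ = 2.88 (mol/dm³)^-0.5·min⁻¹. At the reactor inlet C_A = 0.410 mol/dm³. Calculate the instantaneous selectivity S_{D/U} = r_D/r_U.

S_{D/U} = r_D/r_U = (k₁·C_A^0.5)/(k₂·C_A^1.5) = (k₁/k₂)·C_A⁻¹.
= (6.10×0.4100^0.5) / (2.88×0.4100^1.5) = 3.906/0.7561 = 5.17.
The undesired path is higher order in A, so low C_A (CSTR or dilute feed) favours D.

5.17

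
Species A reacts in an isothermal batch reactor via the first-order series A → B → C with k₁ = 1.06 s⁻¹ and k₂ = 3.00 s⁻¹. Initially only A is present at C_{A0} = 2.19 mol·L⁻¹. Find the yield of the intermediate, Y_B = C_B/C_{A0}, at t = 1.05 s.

For first-order series with pure A initially, C_B(t) = k₁C_{A0}/(k₂−k₁)·(e^(−k₁t) − e^(−k₂t)).
e^(−k₁t) = e^(−1.06×1.05) = e^(−1.113) = 0.3286; e^(−k₂t) = e^(−3.150) = 0.04285.
C_B = 1.06×2.19/(3.00−1.06) × (0.3286−0.04285) = 1.197×0.2857 = 0.3419 mol·L⁻¹.
Y_B = C_B/C_{A0} = 0.3419/2.19 = 0.156.

0.156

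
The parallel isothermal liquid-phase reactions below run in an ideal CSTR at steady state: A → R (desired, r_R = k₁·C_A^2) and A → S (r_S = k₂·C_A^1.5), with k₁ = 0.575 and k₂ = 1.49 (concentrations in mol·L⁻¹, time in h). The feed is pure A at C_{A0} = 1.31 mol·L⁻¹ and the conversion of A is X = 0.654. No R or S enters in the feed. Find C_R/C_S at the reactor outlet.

Exit C_A = C_{A0}(1−X) = 1.31×0.346 = 0.4533 mol·L⁻¹.
A CSTR operates uniformly at the exit composition, giving r_R = 0.1181 and r_S = 0.4547 (each k·C_A^n at C_A = 0.4533).
Overall selectivity = C_R/C_S = r_Rτ/(r_Sτ) = r_R/r_S = 0.260.

0.260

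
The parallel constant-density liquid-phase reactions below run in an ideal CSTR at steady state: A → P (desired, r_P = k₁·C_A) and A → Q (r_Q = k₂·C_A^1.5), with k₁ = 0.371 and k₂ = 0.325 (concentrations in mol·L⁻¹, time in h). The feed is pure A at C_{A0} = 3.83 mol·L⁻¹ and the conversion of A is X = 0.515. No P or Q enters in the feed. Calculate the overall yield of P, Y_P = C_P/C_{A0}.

Exit C_A = C_{A0}(1−X) = 3.83×0.485 = 1.858 mol·L⁻¹.
A CSTR operates uniformly at the exit composition, giving r_P = 0.6892 and r_Q = 0.8228 (each k·C_A^n at C_A = 1.858).
Fraction of consumed A going to P: r_P/(r_P+r_Q) = 0.4558.
C_P = 0.4558·C_{A0}·X = 0.4558×3.83×0.515 = 0.899 mol·L⁻¹; Y_P = C_P/C_{A0} = 0.235.

0.235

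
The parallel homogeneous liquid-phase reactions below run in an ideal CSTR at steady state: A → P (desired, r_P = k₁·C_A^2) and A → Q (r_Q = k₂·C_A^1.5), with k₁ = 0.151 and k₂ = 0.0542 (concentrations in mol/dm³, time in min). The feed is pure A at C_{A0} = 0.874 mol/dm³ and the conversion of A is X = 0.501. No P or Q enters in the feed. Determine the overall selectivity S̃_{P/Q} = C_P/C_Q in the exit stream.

1.84

Exit C_A = C_{A0}(1−X) = 0.874×0.499 = 0.4361 mol/dm³.
A CSTR operates uniformly at the exit composition, giving r_P = 0.02872 and r_Q = 0.01561 (each k·C_A^n at C_A = 0.4361).
Overall selectivity = C_P/C_Q = r_Pτ/(r_Qτ) = r_P/r_Q = 1.84.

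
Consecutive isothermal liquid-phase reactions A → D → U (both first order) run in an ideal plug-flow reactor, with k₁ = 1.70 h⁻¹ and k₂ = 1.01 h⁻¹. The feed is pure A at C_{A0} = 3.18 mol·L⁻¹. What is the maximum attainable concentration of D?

At the optimum, C_{D,max}/C_{A0} = (k₁/k₂)^[k₂/(k₂−k₁)].
= (1.70/1.01)^(1.01/(1.01−1.70)) = (1.683)^(-1.464) = 0.4667.
C_{D,max} = 0.4667×3.18 = 1.48 mol·L⁻¹.

1.48 mol·L⁻¹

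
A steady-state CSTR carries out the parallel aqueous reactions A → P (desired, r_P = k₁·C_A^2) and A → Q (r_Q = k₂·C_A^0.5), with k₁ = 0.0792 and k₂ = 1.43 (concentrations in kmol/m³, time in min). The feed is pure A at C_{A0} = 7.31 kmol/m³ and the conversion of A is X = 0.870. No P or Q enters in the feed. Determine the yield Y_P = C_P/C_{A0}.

Exit C_A = C_{A0}(1−X) = 7.31×0.130 = 0.9503 kmol/m³.
A CSTR operates uniformly at the exit composition, giving r_P = 0.07152 and r_Q = 1.394 (each k·C_A^n at C_A = 0.9503).
Fraction of consumed A going to P: r_P/(r_P+r_Q) = 0.04880.
C_P = 0.04880·C_{A0}·X = 0.04880×7.31×0.870 = 0.310 kmol/m³; Y_P = C_P/C_{A0} = 0.0425.

0.0425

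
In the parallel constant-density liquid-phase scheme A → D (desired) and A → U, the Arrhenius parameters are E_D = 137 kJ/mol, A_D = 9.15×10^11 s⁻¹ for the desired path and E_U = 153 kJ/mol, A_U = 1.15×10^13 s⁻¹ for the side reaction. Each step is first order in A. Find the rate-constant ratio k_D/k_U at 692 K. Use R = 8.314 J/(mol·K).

1.28

k_D/k_U = (A_D/A_U)·exp[−(E_D−E_U)/(RT)] = (A_D/A_U)·exp[(E_U−E_D)/(RT)].
(E_U−E_D)/(RT) = (153−137)×10³/(8.314×692) = 16000/5753 = 2.781.
k_D/k_U = (9.15×10^11/1.15×10^13)·exp(2.781) = 0.07957 × 16.14 = 1.28.
Since E_D < E_U, lowering the temperature improves selectivity toward D.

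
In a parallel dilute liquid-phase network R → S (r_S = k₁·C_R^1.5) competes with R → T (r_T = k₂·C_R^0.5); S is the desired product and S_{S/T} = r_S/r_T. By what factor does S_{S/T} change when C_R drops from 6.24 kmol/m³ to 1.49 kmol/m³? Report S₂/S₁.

S_{S/T} = (k₁/k₂)·C_R, so S₂/S₁ = (C_{R,2}/C_{R,1}).
= 1.49/6.24 = 0.239.
Selectivity toward S falls as C_R falls — high-concentration operation is favoured.

0.239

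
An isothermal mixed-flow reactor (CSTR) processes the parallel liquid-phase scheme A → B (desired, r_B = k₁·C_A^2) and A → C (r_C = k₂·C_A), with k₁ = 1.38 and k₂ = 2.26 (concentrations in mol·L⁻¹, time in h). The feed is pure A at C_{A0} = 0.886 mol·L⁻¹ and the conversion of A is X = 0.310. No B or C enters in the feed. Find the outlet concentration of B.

Exit C_A = C_{A0}(1−X) = 0.886×0.690 = 0.6113 mol·L⁻¹.
Rates in a CSTR are evaluated at the outlet concentration: r_B = 1.38×0.6113^2 = 0.5158, r_C = 2.26×0.6113 = 1.382.
Fraction of consumed A going to B: r_B/(r_B+r_C) = 0.2718.
C_B = 0.2718·C_{A0}·X = 0.2718×0.886×0.310 = 0.0747 mol·L⁻¹.

0.0747 mol·L⁻¹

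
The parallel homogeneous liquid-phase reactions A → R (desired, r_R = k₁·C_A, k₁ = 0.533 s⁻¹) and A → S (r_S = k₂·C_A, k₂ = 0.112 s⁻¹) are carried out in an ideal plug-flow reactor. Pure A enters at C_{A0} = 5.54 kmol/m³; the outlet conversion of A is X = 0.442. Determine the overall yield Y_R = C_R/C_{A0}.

C_A = C_{A0}(1−X) = 3.091 kmol/m³.
Both paths are first order in A, so the instantaneous fraction to R is constant: dC_R/d(−C_A) = k₁/(k₁+k₂) = 0.8264.
C_R = 0.8264·(C_{A0}−C_A) = 0.8264×2.449 = 2.02 kmol/m³.
Y_R = C_R/C_{A0} = 2.023/5.54 = 0.365.

0.365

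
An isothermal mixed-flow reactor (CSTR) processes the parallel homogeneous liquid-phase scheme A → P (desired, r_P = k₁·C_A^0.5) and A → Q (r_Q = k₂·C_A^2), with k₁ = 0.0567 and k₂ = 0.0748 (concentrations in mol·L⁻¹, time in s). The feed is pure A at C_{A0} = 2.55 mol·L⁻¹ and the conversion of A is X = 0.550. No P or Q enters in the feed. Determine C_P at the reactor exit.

0.535 mol·L⁻¹

Exit C_A = C_{A0}(1−X) = 2.55×0.450 = 1.147 mol·L⁻¹.
A CSTR operates uniformly at the exit composition, giving r_P = 0.06074 and r_Q = 0.09849 (each k·C_A^n at C_A = 1.147).
Fraction of consumed A going to P: r_P/(r_P+r_Q) = 0.3814.
C_P = 0.3814·C_{A0}·X = 0.3814×2.55×0.550 = 0.535 mol·L⁻¹.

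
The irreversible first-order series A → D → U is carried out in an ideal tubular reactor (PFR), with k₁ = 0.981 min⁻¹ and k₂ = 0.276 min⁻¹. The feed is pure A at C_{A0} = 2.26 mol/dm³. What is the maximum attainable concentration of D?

For a first-order series the maximum intermediate yield is C_{D,max}/C_{A0} = (k₁/k₂)^[k₂/(k₂−k₁)].
= (0.981/0.276)^(0.276/(0.276−0.981)) = (3.554)^(-0.3915) = 0.6087.
C_{D,max} = 0.6087×2.26 = 1.38 mol/dm³.

1.38 mol/dm³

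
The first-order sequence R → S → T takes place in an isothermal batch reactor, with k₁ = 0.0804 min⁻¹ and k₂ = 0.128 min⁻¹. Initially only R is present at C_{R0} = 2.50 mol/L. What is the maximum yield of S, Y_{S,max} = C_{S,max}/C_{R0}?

0.286

Evaluating C_S at t_opt = ln(k₂/k₁)/(k₂−k₁) gives C_{S,max}/C_{R0} = (k₁/k₂)^[k₂/(k₂−k₁)].
= (0.0804/0.128)^(0.128/(0.128−0.0804)) = (0.6281)^(2.689) = 0.2864.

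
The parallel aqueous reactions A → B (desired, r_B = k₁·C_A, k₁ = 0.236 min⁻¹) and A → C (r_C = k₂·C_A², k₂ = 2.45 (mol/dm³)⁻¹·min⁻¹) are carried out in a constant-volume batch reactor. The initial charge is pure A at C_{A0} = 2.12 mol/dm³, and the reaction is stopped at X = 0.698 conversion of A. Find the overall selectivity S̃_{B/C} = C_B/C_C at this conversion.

0.0772

C_A = C_{A0}(1−X) = 0.6402 mol/dm³.
Along a PFR/batch, dC_B/dC_A = −r_B/(r_B+r_C) = −k₁/(k₁+k₂·C_A).
Integrating from C_{A0} to C_A: C_B = (0.236/2.45)·ln[(0.236+2.45·2.12)/(0.236+2.45·0.640)] = 0.09633·ln(5.430/1.805) = 0.1061 mol/dm³.
C_C = (C_{A0}−C_A)−C_B = 1.374 mol/dm³; S̃_{B/C} = 0.1061/1.374 = 0.0772.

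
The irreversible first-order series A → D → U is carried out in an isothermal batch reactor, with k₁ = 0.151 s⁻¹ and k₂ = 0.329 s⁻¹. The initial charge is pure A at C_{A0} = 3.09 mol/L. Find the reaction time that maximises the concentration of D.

The intermediate peaks when r₁ = r₂, i.e. k₁e^(−k₁t) = k₂e^(−k₂t), giving t_opt = ln(k₂/k₁)/(k₂−k₁).
= ln(0.329/0.151)/(0.329−0.151) = ln(2.179)/0.1780 = 0.7788/0.1780 = 4.38 s.

4.38 s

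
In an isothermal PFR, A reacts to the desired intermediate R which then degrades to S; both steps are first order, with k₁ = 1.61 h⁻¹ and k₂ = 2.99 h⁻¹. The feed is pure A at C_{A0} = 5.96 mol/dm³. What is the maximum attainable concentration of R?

1.56 mol/dm³

At the optimum, C_{R,max}/C_{A0} = (k₁/k₂)^[k₂/(k₂−k₁)].
= (1.61/2.99)^(2.99/(2.99−1.61)) = (0.5385)^(2.167) = 0.2615.
C_{R,max} = 0.2615×5.96 = 1.56 mol/dm³.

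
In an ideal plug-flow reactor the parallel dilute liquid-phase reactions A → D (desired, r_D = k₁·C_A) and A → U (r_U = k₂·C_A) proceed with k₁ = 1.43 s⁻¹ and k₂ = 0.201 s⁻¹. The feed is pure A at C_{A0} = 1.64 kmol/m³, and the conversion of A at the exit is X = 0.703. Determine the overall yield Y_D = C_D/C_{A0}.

C_A = C_{A0}(1−X) = 0.4871 kmol/m³.
Both paths are first order in A, so the instantaneous fraction to D is constant: dC_D/d(−C_A) = k₁/(k₁+k₂) = 0.8768.
C_D = 0.8768·(C_{A0}−C_A) = 0.8768×1.153 = 1.01 kmol/m³.
Y_D = C_D/C_{A0} = 1.011/1.64 = 0.616.

0.616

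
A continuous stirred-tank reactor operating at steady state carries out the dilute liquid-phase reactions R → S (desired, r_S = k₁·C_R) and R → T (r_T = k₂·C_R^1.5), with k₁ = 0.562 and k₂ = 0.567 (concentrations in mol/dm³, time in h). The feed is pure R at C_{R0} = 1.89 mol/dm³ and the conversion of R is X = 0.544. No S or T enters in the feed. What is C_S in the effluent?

0.531 mol/dm³

Exit C_R = C_{R0}(1−X) = 1.89×0.456 = 0.8618 mol/dm³.
A CSTR operates uniformly at the exit composition, giving r_S = 0.4844 and r_T = 0.4537 (each k·C_R^n at C_R = 0.8618).
Fraction of consumed R going to S: r_S/(r_S+r_T) = 0.5164.
C_S = 0.5164·C_{R0}·X = 0.5164×1.89×0.544 = 0.531 mol/dm³.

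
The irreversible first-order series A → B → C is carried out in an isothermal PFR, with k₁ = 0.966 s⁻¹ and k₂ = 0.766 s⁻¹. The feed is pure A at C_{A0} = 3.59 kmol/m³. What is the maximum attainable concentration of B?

Evaluating C_B at τ_opt = ln(k₂/k₁)/(k₂−k₁) gives C_{B,max}/C_{A0} = (k₁/k₂)^[k₂/(k₂−k₁)].
= (0.966/0.766)^(0.766/(0.766−0.966)) = (1.261)^(-3.830) = 0.4113.
C_{B,max} = 0.4113×3.59 = 1.48 kmol/m³.

1.48 kmol/m³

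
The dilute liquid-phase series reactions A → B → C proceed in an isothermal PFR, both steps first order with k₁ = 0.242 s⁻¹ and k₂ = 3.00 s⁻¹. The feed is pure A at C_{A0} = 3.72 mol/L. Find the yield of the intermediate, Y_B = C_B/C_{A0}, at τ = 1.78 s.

For first-order series with pure A initially, C_B(τ) = k₁C_{A0}/(k₂−k₁)·(e^(−k₁τ) − e^(−k₂τ)).
e^(−k₁τ) = e^(−0.242×1.78) = e^(−0.4308) = 0.6500; e^(−k₂τ) = e^(−5.340) = 0.004796.
C_B = 0.242×3.72/(3.00−0.242) × (0.6500−0.004796) = 0.3264×0.6452 = 0.2106 mol/L.
Y_B = C_B/C_{A0} = 0.2106/3.72 = 0.0566.

0.0566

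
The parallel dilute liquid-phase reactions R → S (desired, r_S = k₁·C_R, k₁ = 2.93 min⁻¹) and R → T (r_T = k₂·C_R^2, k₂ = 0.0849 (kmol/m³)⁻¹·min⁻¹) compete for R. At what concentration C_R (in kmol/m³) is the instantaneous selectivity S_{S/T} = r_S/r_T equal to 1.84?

S_{S/T} = (k₁/k₂)·C_R⁻¹ ⇒ C_R = (S·k₂/k₁)^(-1).
= (1.84×0.0849/2.93)^(-1) = (0.05332)^(-1) = 18.8 kmol/m³.

18.8 kmol/m³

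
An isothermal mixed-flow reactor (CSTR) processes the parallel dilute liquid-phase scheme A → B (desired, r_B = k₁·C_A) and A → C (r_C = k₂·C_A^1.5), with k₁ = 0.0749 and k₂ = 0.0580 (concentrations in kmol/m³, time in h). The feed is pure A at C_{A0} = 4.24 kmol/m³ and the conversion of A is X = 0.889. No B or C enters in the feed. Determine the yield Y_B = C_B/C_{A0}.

0.581

Exit C_A = C_{A0}(1−X) = 4.24×0.111 = 0.4706 kmol/m³.
A CSTR operates uniformly at the exit composition, giving r_B = 0.03525 and r_C = 0.01873 (each k·C_A^n at C_A = 0.4706).
Fraction of consumed A going to B: r_B/(r_B+r_C) = 0.6531.
C_B = 0.6531·C_{A0}·X = 0.6531×4.24×0.889 = 2.46 kmol/m³; Y_B = C_B/C_{A0} = 0.581.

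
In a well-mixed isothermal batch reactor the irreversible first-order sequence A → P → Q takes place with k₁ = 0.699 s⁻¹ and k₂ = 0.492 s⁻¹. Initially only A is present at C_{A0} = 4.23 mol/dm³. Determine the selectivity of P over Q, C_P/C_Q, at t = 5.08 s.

0.228

For first-order series with pure A initially, C_P(t) = k₁C_{A0}/(k₂−k₁)·(e^(−k₁t) − e^(−k₂t)).
e^(−k₁t) = e^(−0.699×5.08) = e^(−3.551) = 0.02870; e^(−k₂t) = e^(−2.499) = 0.08214.
C_P = 0.699×4.23/(0.492−0.699) × (0.02870−0.08214) = (-14.28)×(-0.05344) = 0.7633 mol/dm³.
C_A = C_{A0}e^(−k₁t) = 0.1214 mol/dm³, so C_Q = C_{A0}−C_A−C_P = 3.345 mol/dm³; C_P/C_Q = 0.228.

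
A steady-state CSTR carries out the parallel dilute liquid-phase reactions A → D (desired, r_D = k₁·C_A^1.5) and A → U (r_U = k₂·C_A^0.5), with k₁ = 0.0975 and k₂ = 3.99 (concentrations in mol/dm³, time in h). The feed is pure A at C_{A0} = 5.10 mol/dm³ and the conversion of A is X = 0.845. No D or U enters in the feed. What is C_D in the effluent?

0.0817 mol/dm³

Exit C_A = C_{A0}(1−X) = 5.10×0.155 = 0.7905 mol/dm³.
A CSTR operates uniformly at the exit composition, giving r_D = 0.06853 and r_U = 3.548 (each k·C_A^n at C_A = 0.7905).
Fraction of consumed A going to D: r_D/(r_D+r_U) = 0.01895.
C_D = 0.01895·C_{A0}·X = 0.01895×5.10×0.845 = 0.0817 mol/dm³.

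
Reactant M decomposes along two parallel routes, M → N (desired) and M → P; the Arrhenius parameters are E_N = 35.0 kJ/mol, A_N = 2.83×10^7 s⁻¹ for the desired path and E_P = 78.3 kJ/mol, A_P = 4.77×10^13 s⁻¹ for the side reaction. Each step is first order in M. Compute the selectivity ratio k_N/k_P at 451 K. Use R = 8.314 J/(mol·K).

k_N/k_P = (A_N/A_P)·exp[−(E_N−E_P)/(RT)] = (A_N/A_P)·exp[(E_P−E_N)/(RT)].
(E_P−E_N)/(RT) = (78.3−35.0)×10³/(8.314×451) = 43300/3750 = 11.55.
k_N/k_P = (2.83×10^7/4.77×10^13)·exp(11.55) = 5.933×10^-7 × 1.036×10^5 = 0.0614.
Since E_N < E_P, lowering the temperature improves selectivity toward N.

0.0614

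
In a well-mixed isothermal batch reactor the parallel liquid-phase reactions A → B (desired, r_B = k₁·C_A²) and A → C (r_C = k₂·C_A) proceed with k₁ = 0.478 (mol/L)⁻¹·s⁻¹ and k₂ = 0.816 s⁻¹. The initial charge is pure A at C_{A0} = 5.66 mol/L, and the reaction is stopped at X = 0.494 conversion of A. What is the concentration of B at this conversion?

1.98 mol/L

C_A = C_{A0}(1−X) = 2.864 mol/L.
Along a PFR/batch, dC_C/dC_A = −r_C/(r_B+r_C) = −k₂/(k₂+k₁·C_A).
Integrating from C_{A0} to C_A: C_C = (0.816/0.478)·ln[(0.816+0.478·5.66)/(0.816+0.478·2.86)] = 1.707·ln(3.521/2.185) = 0.8148 mol/L.
Then C_B = (C_{A0}−C_A) − C_C = 2.796 − 0.8148 = 1.981 mol/L.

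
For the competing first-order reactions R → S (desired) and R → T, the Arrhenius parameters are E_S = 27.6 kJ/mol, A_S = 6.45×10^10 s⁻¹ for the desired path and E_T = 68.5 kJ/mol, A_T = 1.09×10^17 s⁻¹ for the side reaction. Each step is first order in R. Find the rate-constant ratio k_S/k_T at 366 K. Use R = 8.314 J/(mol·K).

k_S/k_T = (A_S/A_T)·exp[−(E_S−E_T)/(RT)] = (A_S/A_T)·exp[(E_T−E_S)/(RT)].
(E_T−E_S)/(RT) = (68.5−27.6)×10³/(8.314×366) = 40900/3043 = 13.44.
k_S/k_T = (6.45×10^10/1.09×10^17)·exp(13.44) = 5.917×10^-7 × 6.876×10^5 = 0.407.
Since E_S < E_T, lowering the temperature improves selectivity toward S.

0.407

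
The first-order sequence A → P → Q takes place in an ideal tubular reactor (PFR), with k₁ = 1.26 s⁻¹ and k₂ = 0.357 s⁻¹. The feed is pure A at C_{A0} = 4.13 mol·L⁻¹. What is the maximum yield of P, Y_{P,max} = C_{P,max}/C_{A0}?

For a first-order series the maximum intermediate yield is C_{P,max}/C_{A0} = (k₁/k₂)^[k₂/(k₂−k₁)].
= (1.26/0.357)^(0.357/(0.357−1.26)) = (3.529)^(-0.3953) = 0.6074.

0.607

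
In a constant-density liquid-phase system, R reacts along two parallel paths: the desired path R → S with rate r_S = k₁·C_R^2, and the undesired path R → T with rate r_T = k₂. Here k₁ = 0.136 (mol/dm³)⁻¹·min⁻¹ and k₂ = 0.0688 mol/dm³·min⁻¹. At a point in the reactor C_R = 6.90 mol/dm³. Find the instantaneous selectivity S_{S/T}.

S_{S/T} = r_S/r_T = (k₁·C_R^2)/(k₂) = (k₁/k₂)·C_R^2.
= (0.136×6.900^2) / (0.0688) = 6.475/0.06880 = 94.1.
Since the desired path is higher order in R, keeping C_R high (PFR or concentrated feed) favours S.

94.1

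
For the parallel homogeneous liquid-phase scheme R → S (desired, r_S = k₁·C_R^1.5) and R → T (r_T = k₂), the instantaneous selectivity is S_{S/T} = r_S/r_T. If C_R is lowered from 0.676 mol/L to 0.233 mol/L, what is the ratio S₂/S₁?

S_{S/T} = (k₁/k₂)·C_R^1.5, so S₂/S₁ = (C_{R,2}/C_{R,1})^1.5.
= (0.233/0.676)^1.5 = (0.3447)^1.5 = 0.202.
Selectivity toward S falls as C_R falls — high-concentration operation is favoured.

0.202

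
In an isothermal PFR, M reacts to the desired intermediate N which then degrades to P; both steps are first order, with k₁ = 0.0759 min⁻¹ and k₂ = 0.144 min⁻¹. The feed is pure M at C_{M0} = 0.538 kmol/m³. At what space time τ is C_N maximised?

9.40 min

Setting dC_N/dτ = 0 gives τ_opt = ln(k₂/k₁)/(k₂−k₁).
= ln(0.144/0.0759)/(0.144−0.0759) = ln(1.897)/0.06810 = 0.6404/0.06810 = 9.40 min.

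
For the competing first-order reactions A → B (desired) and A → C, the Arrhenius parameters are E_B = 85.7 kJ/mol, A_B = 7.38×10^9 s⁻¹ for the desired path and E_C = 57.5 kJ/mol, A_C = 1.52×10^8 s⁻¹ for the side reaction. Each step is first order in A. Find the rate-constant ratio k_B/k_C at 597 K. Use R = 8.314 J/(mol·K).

Since both paths have the same order in A, the concentration cancels and S_{B/C} = k_B/k_C = (A_B/A_C)·exp[(E_C−E_B)/(RT)].
(E_C−E_B)/(RT) = (57.5−85.7)×10³/(8.314×597) = -28200/4963 = -5.682.
k_B/k_C = (7.38×10^9/1.52×10^8)·exp(-5.682) = 48.55 × 0.003408 = 0.165.

0.165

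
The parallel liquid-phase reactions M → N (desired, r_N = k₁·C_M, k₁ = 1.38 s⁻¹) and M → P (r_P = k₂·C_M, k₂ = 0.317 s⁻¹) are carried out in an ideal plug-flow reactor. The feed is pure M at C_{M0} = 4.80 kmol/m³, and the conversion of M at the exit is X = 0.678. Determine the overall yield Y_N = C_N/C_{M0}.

0.551

C_M = C_{M0}(1−X) = 1.546 kmol/m³.
Both paths are first order in M, so the instantaneous fraction to N is constant: dC_N/d(−C_M) = k₁/(k₁+k₂) = 0.8132.
C_N = 0.8132·(C_{M0}−C_M) = 0.8132×3.254 = 2.65 kmol/m³.
Y_N = C_N/C_{M0} = 2.646/4.80 = 0.551.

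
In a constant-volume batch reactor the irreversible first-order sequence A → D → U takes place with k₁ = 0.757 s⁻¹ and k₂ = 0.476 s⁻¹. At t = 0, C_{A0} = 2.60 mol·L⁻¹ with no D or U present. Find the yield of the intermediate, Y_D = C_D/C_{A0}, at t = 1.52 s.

Solving the coupled first-order balances gives C_D(t) = [k₁/(k₂−k₁)]·C_{A0}·(e^(−k₁t) − e^(−k₂t)).
e^(−k₁t) = e^(−0.757×1.52) = e^(−1.151) = 0.3164; e^(−k₂t) = e^(−0.7235) = 0.4850.
C_D = 0.757×2.60/(0.476−0.757) × (0.3164−0.4850) = (-7.004)×(-0.1686) = 1.181 mol·L⁻¹.
Y_D = C_D/C_{A0} = 1.181/2.60 = 0.454.

0.454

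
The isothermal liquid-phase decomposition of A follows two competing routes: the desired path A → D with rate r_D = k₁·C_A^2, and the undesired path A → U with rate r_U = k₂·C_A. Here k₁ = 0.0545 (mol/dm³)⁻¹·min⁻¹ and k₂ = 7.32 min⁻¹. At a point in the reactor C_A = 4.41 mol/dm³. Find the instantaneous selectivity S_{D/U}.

S_{D/U} = r_D/r_U = (k₁·C_A^2)/(k₂·C_A) = (k₁/k₂)·C_A.
= (0.0545×4.410^2) / (7.32×4.410) = 1.060/32.28 = 0.0328.

0.0328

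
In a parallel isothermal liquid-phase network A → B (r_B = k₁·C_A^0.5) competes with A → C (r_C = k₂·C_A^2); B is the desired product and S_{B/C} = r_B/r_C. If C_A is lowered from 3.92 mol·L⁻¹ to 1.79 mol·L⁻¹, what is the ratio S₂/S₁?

S_{B/C} = (k₁/k₂)·C_A^-1.5, so S₂/S₁ = (C_{A,2}/C_{A,1})^-1.5.
= (1.79/3.92)^(-1.5) = (0.4566)^(-1.5) = 3.24.
Selectivity toward B rises as C_A falls — low-concentration operation is favoured.

3.24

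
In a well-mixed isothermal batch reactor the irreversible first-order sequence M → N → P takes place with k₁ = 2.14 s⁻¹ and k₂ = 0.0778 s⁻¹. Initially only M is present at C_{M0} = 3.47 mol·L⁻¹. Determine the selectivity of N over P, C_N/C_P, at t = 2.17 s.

The intermediate concentration in a first-order A→B→C sequence is C_N = k₁C_{M0}(e^(−k₁t) − e^(−k₂t))/(k₂−k₁).
e^(−k₁t) = e^(−2.14×2.17) = e^(−4.644) = 0.009621; e^(−k₂t) = e^(−0.1688) = 0.8447.
C_N = 2.14×3.47/(0.0778−2.14) × (0.009621−0.8447) = (-3.601)×(-0.8350) = 3.007 mol·L⁻¹.
C_M = C_{M0}e^(−k₁t) = 0.03339 mol·L⁻¹, so C_P = C_{M0}−C_M−C_N = 0.4297 mol·L⁻¹; C_N/C_P = 7.00.

7.00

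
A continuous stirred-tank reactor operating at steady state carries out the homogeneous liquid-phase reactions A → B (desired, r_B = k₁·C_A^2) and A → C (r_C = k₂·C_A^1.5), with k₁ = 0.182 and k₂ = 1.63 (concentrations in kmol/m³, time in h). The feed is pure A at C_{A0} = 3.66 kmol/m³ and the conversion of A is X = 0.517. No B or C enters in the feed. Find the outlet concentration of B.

Exit C_A = C_{A0}(1−X) = 3.66×0.483 = 1.768 kmol/m³.
A CSTR operates uniformly at the exit composition, giving r_B = 0.5688 and r_C = 3.831 (each k·C_A^n at C_A = 1.768).
Fraction of consumed A going to B: r_B/(r_B+r_C) = 0.1293.
C_B = 0.1293·C_{A0}·X = 0.1293×3.66×0.517 = 0.245 kmol/m³.

0.245 kmol/m³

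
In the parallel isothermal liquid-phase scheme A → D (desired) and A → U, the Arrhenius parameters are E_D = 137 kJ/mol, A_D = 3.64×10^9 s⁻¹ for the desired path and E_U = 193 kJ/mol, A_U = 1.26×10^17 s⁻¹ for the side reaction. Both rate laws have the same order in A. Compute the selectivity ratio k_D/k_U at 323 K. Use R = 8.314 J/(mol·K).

Since both paths have the same order in A, the concentration cancels and S_{D/U} = k_D/k_U = (A_D/A_U)·exp[(E_U−E_D)/(RT)].
(E_U−E_D)/(RT) = (193−137)×10³/(8.314×323) = 56000/2685 = 20.85.
k_D/k_U = (3.64×10^9/1.26×10^17)·exp(20.85) = 2.889×10^-8 × 1.139×10^9 = 32.9.
Since E_D < E_U, lowering the temperature improves selectivity toward D.

32.9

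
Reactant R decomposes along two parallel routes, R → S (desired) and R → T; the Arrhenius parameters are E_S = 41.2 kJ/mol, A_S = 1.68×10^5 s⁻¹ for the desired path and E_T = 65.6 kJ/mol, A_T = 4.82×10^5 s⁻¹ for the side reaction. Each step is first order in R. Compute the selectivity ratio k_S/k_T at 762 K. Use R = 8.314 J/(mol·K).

16.4

Since both paths have the same order in R, the concentration cancels and S_{S/T} = k_S/k_T = (A_S/A_T)·exp[(E_T−E_S)/(RT)].
(E_T−E_S)/(RT) = (65.6−41.2)×10³/(8.314×762) = 24400/6335 = 3.851.
k_S/k_T = (1.68×10^5/4.82×10^5)·exp(3.851) = 0.3485 × 47.06 = 16.4.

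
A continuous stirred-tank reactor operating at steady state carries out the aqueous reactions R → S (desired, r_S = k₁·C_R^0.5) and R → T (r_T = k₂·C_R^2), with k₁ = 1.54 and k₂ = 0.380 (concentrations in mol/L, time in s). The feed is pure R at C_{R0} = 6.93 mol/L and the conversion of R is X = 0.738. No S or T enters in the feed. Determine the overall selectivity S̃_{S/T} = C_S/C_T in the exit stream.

1.66

Exit C_R = C_{R0}(1−X) = 6.93×0.262 = 1.816 mol/L.
A CSTR operates uniformly at the exit composition, giving r_S = 2.075 and r_T = 1.253 (each k·C_R^n at C_R = 1.816).
Overall selectivity = C_S/C_T = r_Sτ/(r_Tτ) = r_S/r_T = 1.66.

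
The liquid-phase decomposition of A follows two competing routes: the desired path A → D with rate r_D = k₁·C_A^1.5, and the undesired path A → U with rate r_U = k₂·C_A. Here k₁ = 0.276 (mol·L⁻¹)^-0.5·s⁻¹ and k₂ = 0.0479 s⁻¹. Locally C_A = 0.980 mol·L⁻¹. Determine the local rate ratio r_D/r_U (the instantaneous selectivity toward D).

5.70

S_{D/U} = r_D/r_U = (k₁·C_A^1.5)/(k₂·C_A) = (k₁/k₂)·C_A^0.5.
= (0.276×0.9800^1.5) / (0.0479×0.9800) = 0.2678/0.04694 = 5.70.
Since the desired path is higher order in A, keeping C_A high (PFR or concentrated feed) favours D.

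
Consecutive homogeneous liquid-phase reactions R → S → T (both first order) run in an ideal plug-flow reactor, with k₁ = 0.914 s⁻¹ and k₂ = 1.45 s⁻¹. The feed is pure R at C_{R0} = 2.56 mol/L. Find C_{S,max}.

0.735 mol/L

At the optimum, C_{S,max}/C_{R0} = (k₁/k₂)^[k₂/(k₂−k₁)].
= (0.914/1.45)^(1.45/(1.45−0.914)) = (0.6303)^(2.705) = 0.2870.
C_{S,max} = 0.2870×2.56 = 0.735 mol/L.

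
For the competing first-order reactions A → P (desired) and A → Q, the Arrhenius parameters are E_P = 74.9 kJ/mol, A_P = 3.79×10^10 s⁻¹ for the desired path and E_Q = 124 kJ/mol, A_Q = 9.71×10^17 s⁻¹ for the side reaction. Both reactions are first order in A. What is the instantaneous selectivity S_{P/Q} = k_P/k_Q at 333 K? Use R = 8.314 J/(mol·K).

With equal orders, S_{P/Q} = k_P/k_Q = (A_P/A_Q)·exp[(E_Q−E_P)/(RT)].
(E_Q−E_P)/(RT) = (124−74.9)×10³/(8.314×333) = 49100/2769 = 17.73.
k_P/k_Q = (3.79×10^10/9.71×10^17)·exp(17.73) = 3.903×10^-8 × 5.037×10^7 = 1.97.

1.97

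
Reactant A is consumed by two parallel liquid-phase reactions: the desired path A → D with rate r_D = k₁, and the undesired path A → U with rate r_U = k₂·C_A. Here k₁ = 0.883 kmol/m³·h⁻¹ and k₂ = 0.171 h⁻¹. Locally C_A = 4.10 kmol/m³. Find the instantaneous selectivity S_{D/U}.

1.26

S_{D/U} = r_D/r_U = (k₁)/(k₂·C_A) = (k₁/k₂)·C_A⁻¹.
= (0.883) / (0.171×4.100) = 0.8830/0.7011 = 1.26.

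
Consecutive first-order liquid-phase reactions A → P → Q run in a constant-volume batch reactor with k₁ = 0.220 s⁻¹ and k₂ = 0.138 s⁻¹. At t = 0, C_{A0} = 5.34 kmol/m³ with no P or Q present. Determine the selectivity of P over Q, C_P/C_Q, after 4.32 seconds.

2.56

For first-order series with pure A initially, C_P(t) = k₁C_{A0}/(k₂−k₁)·(e^(−k₁t) − e^(−k₂t)).
e^(−k₁t) = e^(−0.220×4.32) = e^(−0.9504) = 0.3866; e^(−k₂t) = e^(−0.5962) = 0.5509.
C_P = 0.220×5.34/(0.138−0.220) × (0.3866−0.5509) = (-14.33)×(-0.1643) = 2.354 kmol/m³.
C_A = C_{A0}e^(−k₁t) = 2.064 kmol/m³, so C_Q = C_{A0}−C_A−C_P = 0.9212 kmol/m³; C_P/C_Q = 2.56.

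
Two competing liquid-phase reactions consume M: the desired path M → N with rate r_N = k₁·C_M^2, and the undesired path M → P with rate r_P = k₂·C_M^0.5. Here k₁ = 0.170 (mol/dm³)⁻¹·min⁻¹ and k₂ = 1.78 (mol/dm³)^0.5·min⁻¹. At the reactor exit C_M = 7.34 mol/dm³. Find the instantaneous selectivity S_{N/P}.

1.90

S_{N/P} = r_N/r_P = (k₁·C_M^2)/(k₂·C_M^0.5) = (k₁/k₂)·C_M^1.5.
= (0.170×7.340^2) / (1.78×7.340^0.5) = 9.159/4.822 = 1.90.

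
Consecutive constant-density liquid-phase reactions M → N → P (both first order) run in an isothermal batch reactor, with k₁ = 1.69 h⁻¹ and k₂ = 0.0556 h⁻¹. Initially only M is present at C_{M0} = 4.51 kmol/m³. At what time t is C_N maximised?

For first-order series the maximum of C_N occurs at t_opt = ln(k₂/k₁)/(k₂−k₁).
= ln(0.0556/1.69)/(0.0556−1.69) = ln(0.03290)/-1.634 = -3.414/-1.634 = 2.09 h.

2.09 h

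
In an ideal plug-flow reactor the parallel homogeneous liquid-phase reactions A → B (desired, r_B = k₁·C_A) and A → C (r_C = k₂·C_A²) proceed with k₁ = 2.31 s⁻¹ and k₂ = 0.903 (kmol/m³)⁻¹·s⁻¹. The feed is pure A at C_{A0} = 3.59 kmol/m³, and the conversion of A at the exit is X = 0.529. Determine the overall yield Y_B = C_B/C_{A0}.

0.263

C_A = C_{A0}(1−X) = 1.691 kmol/m³.
Along a PFR/batch, dC_B/dC_A = −r_B/(r_B+r_C) = −k₁/(k₁+k₂·C_A).
Integrating from C_{A0} to C_A: C_B = (2.31/0.903)·ln[(2.31+0.903·3.59)/(2.31+0.903·1.69)] = 2.558·ln(5.552/3.837) = 0.9451 kmol/m³.
Y_B = C_B/C_{A0} = 0.9451/3.59 = 0.263.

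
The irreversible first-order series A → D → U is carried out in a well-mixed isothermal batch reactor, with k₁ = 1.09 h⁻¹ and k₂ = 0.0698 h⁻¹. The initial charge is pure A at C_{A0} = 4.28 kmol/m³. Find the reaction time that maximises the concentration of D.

2.69 h

Setting dC_D/dt = 0 gives t_opt = ln(k₂/k₁)/(k₂−k₁).
= ln(0.0698/1.09)/(0.0698−1.09) = ln(0.06404)/-1.020 = -2.748/-1.020 = 2.69 h.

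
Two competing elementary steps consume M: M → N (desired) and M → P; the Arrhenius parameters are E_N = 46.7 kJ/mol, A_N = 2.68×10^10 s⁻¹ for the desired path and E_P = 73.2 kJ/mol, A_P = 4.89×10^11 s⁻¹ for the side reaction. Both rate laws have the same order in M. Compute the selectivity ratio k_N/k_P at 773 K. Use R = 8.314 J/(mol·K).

3.39

With equal orders, S_{N/P} = k_N/k_P = (A_N/A_P)·exp[(E_P−E_N)/(RT)].
(E_P−E_N)/(RT) = (73.2−46.7)×10³/(8.314×773) = 26500/6427 = 4.123.
k_N/k_P = (2.68×10^10/4.89×10^11)·exp(4.123) = 0.05481 × 61.77 = 3.39.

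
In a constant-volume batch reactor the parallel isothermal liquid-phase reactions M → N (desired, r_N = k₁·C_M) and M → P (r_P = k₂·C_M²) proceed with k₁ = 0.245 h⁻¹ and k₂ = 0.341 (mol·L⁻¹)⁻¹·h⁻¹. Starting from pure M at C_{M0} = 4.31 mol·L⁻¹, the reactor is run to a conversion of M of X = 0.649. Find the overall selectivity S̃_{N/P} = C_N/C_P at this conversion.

C_M = C_{M0}(1−X) = 1.513 mol·L⁻¹.
Along a PFR/batch, dC_N/dC_M = −r_N/(r_N+r_P) = −k₁/(k₁+k₂·C_M).
Integrating from C_{M0} to C_M: C_N = (0.245/0.341)·ln[(0.245+0.341·4.31)/(0.245+0.341·1.51)] = 0.7185·ln(1.715/0.7609) = 0.5838 mol·L⁻¹.
C_P = (C_{M0}−C_M)−C_N = 2.213 mol·L⁻¹; S̃_{N/P} = 0.5838/2.213 = 0.264.

0.264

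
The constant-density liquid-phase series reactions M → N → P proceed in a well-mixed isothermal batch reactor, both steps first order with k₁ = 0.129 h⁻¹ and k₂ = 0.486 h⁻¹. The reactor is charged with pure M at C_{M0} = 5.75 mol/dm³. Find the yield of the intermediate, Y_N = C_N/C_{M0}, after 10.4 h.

For first-order series with pure M initially, C_N(t) = k₁C_{M0}/(k₂−k₁)·(e^(−k₁t) − e^(−k₂t)).
e^(−k₁t) = e^(−0.129×10.4) = e^(−1.342) = 0.2614; e^(−k₂t) = e^(−5.054) = 0.006381.
C_N = 0.129×5.75/(0.486−0.129) × (0.2614−0.006381) = 2.078×0.2550 = 0.5299 mol/dm³.
Y_N = C_N/C_{M0} = 0.5299/5.75 = 0.0922.

0.0922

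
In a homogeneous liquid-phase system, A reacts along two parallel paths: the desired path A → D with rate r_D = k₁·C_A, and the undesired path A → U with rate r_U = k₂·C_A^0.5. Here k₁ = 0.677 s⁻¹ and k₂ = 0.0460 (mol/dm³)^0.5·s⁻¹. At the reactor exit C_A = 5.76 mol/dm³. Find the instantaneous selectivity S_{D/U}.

S_{D/U} = r_D/r_U = (k₁·C_A)/(k₂·C_A^0.5) = (k₁/k₂)·C_A^0.5.
= (0.677×5.760) / (0.0460×5.760^0.5) = 3.900/0.1104 = 35.3.

35.3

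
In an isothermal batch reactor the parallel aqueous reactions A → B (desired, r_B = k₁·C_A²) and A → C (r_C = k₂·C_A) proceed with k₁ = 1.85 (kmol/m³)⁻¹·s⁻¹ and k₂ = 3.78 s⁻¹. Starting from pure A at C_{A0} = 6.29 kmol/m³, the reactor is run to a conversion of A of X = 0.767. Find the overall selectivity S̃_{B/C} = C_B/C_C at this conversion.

1.73

C_A = C_{A0}(1−X) = 1.466 kmol/m³.
Along a PFR/batch, dC_C/dC_A = −r_C/(r_B+r_C) = −k₂/(k₂+k₁·C_A).
Integrating from C_{A0} to C_A: C_C = (3.78/1.85)·ln[(3.78+1.85·6.29)/(3.78+1.85·1.47)] = 2.043·ln(15.42/6.491) = 1.767 kmol/m³.
Then C_B = (C_{A0}−C_A) − C_C = 4.824 − 1.767 = 3.057 kmol/m³.
S̃_{B/C} = C_B/C_C = 3.057/1.767 = 1.73.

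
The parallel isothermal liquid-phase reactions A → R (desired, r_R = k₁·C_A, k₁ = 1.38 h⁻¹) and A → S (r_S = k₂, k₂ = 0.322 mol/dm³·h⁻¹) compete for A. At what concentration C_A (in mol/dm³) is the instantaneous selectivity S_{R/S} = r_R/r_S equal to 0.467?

S_{R/S} = (k₁/k₂)·C_A ⇒ C_A = S·k₂/k₁.
= 0.467×0.322/1.38 = 0.109 mol/dm³.

0.109 mol/dm³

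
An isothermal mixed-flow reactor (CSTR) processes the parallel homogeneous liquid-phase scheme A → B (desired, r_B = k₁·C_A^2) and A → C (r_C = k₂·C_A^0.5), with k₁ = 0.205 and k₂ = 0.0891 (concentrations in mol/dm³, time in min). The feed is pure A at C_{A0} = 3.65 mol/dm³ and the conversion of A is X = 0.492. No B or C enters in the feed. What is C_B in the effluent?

1.53 mol/dm³

Exit C_A = C_{A0}(1−X) = 3.65×0.508 = 1.854 mol/dm³.
A CSTR operates uniformly at the exit composition, giving r_B = 0.7048 and r_C = 0.1213 (each k·C_A^n at C_A = 1.854).
Fraction of consumed A going to B: r_B/(r_B+r_C) = 0.8531.
C_B = 0.8531·C_{A0}·X = 0.8531×3.65×0.492 = 1.53 mol/dm³.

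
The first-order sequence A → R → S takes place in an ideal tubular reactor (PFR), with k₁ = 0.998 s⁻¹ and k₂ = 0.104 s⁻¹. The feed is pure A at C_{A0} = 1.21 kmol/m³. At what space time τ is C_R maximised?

For first-order series the maximum of C_R occurs at τ_opt = ln(k₂/k₁)/(k₂−k₁).
= ln(0.104/0.998)/(0.104−0.998) = ln(0.1042)/-0.8940 = -2.261/-0.8940 = 2.53 s.

2.53 s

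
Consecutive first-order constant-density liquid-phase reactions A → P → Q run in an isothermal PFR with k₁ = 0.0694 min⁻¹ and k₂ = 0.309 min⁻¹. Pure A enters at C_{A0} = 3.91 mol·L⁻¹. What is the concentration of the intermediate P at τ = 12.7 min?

0.447 mol·L⁻¹

The intermediate concentration in a first-order A→B→C sequence is C_P = k₁C_{A0}(e^(−k₁τ) − e^(−k₂τ))/(k₂−k₁).
e^(−k₁τ) = e^(−0.0694×12.7) = e^(−0.8814) = 0.4142; e^(−k₂τ) = e^(−3.924) = 0.01976.
C_P = 0.0694×3.91/(0.309−0.0694) × (0.4142−0.01976) = 1.133×0.3945 = 0.4467 mol·L⁻¹.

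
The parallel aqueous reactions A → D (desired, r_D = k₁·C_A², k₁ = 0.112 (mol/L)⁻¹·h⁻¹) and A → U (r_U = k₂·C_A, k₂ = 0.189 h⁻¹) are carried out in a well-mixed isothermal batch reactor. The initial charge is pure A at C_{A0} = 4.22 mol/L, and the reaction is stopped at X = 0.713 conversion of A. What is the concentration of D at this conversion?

C_A = C_{A0}(1−X) = 1.211 mol/L.
Along a PFR/batch, dC_U/dC_A = −r_U/(r_D+r_U) = −k₂/(k₂+k₁·C_A).
Integrating from C_{A0} to C_A: C_U = (0.189/0.112)·ln[(0.189+0.112·4.22)/(0.189+0.112·1.21)] = 1.688·ln(0.6616/0.3246) = 1.201 mol/L.
Then C_D = (C_{A0}−C_A) − C_U = 3.009 − 1.201 = 1.807 mol/L.

1.81 mol/L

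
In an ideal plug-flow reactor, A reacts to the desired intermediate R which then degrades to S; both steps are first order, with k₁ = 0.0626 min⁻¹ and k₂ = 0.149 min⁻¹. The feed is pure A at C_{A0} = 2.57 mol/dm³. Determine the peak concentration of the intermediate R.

0.576 mol/dm³

At the optimum, C_{R,max}/C_{A0} = (k₁/k₂)^[k₂/(k₂−k₁)].
= (0.0626/0.149)^(0.149/(0.149−0.0626)) = (0.4201)^(1.725) = 0.2241.
C_{R,max} = 0.2241×2.57 = 0.576 mol/dm³.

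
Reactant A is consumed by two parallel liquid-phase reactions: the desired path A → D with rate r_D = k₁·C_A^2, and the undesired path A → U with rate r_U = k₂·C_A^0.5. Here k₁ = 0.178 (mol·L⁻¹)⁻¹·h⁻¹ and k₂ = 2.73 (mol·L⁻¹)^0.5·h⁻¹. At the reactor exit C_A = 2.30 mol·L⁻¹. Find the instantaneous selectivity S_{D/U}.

0.227

S_{D/U} = r_D/r_U = (k₁·C_A^2)/(k₂·C_A^0.5) = (k₁/k₂)·C_A^1.5.
= (0.178×2.300^2) / (2.73×2.300^0.5) = 0.9416/4.140 = 0.227.
Since the desired path is higher order in A, keeping C_A high (PFR or concentrated feed) favours D.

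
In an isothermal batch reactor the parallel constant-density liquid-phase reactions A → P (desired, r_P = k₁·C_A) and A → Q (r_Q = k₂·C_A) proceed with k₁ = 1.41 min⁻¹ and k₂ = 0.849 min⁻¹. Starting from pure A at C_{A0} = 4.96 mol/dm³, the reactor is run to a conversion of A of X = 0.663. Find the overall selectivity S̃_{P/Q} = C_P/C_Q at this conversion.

C_A = C_{A0}(1−X) = 1.672 mol/dm³.
Both paths are first order in A, so the instantaneous fraction to P is constant: dC_P/d(−C_A) = k₁/(k₁+k₂) = 0.6242.
C_P = 0.6242·(C_{A0}−C_A) = 0.6242×3.288 = 2.05 mol/dm³.
C_Q = (C_{A0}−C_A)−C_P = 1.236 mol/dm³; S̃_{P/Q} = 2.053/1.236 = 1.66.

1.66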